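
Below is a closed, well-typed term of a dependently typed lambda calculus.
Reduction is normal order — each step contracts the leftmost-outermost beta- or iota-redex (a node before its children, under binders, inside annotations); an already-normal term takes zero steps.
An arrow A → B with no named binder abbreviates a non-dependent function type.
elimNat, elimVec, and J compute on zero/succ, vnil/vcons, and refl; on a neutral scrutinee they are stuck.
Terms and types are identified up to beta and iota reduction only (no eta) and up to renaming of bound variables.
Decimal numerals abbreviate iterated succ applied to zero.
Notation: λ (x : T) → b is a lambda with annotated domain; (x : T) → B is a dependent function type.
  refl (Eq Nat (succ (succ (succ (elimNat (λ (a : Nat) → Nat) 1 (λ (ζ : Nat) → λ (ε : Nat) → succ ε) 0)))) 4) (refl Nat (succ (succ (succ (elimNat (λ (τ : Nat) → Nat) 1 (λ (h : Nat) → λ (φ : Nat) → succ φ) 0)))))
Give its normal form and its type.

reduced normal form:
  refl (Eq Nat 4 4) (refl Nat 4)
the term's type:
  Eq (Eq Nat 4 4) (refl Nat 4) (refl Nat 4)
observation: the term reaches its normal form after 2 normal-order steps.


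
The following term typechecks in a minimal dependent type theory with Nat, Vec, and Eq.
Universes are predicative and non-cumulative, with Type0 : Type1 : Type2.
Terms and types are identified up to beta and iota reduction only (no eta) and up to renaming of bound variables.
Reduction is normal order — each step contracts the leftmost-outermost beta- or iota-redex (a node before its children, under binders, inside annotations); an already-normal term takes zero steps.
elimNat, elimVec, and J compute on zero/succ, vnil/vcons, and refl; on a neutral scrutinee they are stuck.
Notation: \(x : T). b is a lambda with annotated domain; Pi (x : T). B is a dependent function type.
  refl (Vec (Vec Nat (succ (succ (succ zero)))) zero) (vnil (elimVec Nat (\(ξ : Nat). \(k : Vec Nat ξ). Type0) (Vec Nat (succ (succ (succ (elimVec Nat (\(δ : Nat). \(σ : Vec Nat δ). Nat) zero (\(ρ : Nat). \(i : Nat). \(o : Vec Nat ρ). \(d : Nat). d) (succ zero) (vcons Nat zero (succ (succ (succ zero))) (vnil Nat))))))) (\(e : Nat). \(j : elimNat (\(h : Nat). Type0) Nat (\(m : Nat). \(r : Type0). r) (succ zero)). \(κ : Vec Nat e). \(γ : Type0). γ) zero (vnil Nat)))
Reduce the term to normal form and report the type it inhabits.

normal form:
  refl (Vec (Vec Nat (succ (succ (succ zero)))) zero) (vnil (Vec Nat (succ (succ (succ zero)))))
the term's type:
  Eq (Vec (Vec Nat (succ (succ (succ zero)))) zero) (vnil (Vec Nat (succ (succ (succ zero))))) (vnil (Vec Nat (succ (succ (succ zero)))))
observation: 7 normal-order steps normalize the term, beginning with an elimVec iota-redex.


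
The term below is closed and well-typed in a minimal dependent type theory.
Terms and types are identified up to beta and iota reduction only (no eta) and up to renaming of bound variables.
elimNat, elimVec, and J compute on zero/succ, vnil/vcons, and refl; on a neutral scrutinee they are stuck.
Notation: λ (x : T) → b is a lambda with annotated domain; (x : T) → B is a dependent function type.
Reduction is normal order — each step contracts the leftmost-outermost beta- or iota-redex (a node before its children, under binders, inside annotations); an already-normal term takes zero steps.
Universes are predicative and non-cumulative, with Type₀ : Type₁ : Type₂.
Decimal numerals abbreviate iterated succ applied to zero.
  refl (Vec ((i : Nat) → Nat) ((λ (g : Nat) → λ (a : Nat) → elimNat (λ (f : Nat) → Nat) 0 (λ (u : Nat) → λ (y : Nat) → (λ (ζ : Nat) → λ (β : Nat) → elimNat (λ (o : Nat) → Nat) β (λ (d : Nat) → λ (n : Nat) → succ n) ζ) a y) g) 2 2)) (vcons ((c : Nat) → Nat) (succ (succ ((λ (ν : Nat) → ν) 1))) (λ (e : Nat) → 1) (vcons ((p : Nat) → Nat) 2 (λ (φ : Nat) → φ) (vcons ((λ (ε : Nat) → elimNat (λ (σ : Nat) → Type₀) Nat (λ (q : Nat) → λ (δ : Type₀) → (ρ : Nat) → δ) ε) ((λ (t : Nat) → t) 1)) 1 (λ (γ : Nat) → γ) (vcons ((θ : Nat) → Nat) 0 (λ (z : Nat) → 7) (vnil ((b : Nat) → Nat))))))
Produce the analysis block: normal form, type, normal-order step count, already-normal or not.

reduced normal form:
  refl (Vec ((i : Nat) → Nat) 4) (vcons ((g : Nat) → Nat) 3 (λ (a : Nat) → 1) (vcons ((f : Nat) → Nat) 2 (λ (u : Nat) → u) (vcons ((y : Nat) → Nat) 1 (λ (ζ : Nat) → ζ) (vcons ((β : Nat) → Nat) 0 (λ (o : Nat) → 7) (vnil ((d : Nat) → Nat))))))
type:
  Eq (Vec ((i : Nat) → Nat) 4) (vcons ((g : Nat) → Nat) 3 (λ (a : Nat) → 1) (vcons ((f : Nat) → Nat) 2 (λ (u : Nat) → u) (vcons ((y : Nat) → Nat) 1 (λ (ζ : Nat) → ζ) (vcons ((β : Nat) → Nat) 0 (λ (o : Nat) → 7) (vnil ((d : Nat) → Nat)))))) (vcons ((n : Nat) → Nat) 3 (λ (c : Nat) → 1) (vcons ((ν : Nat) → Nat) 2 (λ (e : Nat) → e) (vcons ((p : Nat) → Nat) 1 (λ (φ : Nat) → φ) (vcons ((ε : Nat) → Nat) 0 (λ (σ : Nat) → 7) (vnil ((q : Nat) → Nat))))))
steps to reach normal form (normal order): 34
term was already normal: no
first contracted redex: a beta-redex


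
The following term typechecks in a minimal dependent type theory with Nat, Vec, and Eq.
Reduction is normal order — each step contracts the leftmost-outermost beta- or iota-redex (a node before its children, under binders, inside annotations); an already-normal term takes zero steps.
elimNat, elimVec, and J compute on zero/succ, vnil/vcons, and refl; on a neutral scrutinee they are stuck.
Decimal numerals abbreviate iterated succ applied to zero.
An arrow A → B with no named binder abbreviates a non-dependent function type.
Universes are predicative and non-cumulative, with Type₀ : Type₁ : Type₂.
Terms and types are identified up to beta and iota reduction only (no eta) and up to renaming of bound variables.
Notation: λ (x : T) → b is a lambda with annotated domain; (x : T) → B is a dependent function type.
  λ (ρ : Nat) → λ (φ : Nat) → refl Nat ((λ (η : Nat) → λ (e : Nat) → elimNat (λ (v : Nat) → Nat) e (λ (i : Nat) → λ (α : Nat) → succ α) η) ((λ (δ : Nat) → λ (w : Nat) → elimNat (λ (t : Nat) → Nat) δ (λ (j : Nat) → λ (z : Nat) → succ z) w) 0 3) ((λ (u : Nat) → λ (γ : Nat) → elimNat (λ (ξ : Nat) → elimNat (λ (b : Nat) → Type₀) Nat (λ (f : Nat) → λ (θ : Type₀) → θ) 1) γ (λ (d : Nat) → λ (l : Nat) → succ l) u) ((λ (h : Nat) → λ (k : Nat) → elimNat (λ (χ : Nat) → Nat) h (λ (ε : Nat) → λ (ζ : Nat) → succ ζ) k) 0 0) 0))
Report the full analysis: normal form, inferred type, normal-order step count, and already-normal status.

normal form:
  λ (ρ : Nat) → λ (φ : Nat) → refl Nat 3
the term's type:
  Nat → Nat → Eq Nat 3 3
normal-order step count: 34
started in normal form: no
first redex: a beta-redex


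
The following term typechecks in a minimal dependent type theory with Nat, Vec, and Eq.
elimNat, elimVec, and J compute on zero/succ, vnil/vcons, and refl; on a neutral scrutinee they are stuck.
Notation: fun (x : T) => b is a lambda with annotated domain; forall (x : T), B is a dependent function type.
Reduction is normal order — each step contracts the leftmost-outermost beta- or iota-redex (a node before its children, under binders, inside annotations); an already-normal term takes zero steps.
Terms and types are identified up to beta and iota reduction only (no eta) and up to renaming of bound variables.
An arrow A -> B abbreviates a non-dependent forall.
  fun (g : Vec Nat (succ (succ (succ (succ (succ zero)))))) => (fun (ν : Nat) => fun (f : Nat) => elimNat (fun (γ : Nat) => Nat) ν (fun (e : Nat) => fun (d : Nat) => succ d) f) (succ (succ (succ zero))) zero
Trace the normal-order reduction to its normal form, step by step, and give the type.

normal-order reduction:
  fun (g : Vec Nat (succ (succ (succ (succ (succ zero)))))) => (fun (ν : Nat) => fun (f : Nat) => elimNat (fun (γ : Nat) => Nat) ν (fun (e : Nat) => fun (d : Nat) => succ d) f) (succ (succ (succ zero))) zero
  ~> fun (g : Vec Nat (succ (succ (succ (succ (succ zero)))))) => (fun (ν : Nat) => elimNat (fun (f : Nat) => Nat) (succ (succ (succ zero))) (fun (γ : Nat) => fun (e : Nat) => succ e) ν) zero
  ~> fun (g : Vec Nat (succ (succ (succ (succ (succ zero)))))) => elimNat (fun (ν : Nat) => Nat) (succ (succ (succ zero))) (fun (f : Nat) => fun (γ : Nat) => succ γ) zero
  ~> fun (g : Vec Nat (succ (succ (succ (succ (succ zero)))))) => succ (succ (succ zero))
the term's type:
  Vec Nat (succ (succ (succ (succ (succ zero))))) -> Nat


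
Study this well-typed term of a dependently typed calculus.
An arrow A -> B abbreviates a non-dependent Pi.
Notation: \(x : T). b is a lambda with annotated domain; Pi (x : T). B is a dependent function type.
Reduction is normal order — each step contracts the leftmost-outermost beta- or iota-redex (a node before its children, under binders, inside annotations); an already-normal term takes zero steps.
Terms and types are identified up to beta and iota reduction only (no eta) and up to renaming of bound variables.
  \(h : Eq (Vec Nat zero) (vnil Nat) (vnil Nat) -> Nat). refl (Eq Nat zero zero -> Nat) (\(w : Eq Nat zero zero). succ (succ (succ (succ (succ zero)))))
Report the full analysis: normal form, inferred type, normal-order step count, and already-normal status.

normal form:
  \(h : Eq (Vec Nat zero) (vnil Nat) (vnil Nat) -> Nat). refl (Eq Nat zero zero -> Nat) (\(w : Eq Nat zero zero). succ (succ (succ (succ (succ zero)))))
type:
  (Eq (Vec Nat zero) (vnil Nat) (vnil Nat) -> Nat) -> Eq (Eq Nat zero zero -> Nat) (\(h : Eq Nat zero zero). succ (succ (succ (succ (succ zero))))) (\(w : Eq Nat zero zero). succ (succ (succ (succ (succ zero)))))
normal-order step count: 0
term was already normal: yes


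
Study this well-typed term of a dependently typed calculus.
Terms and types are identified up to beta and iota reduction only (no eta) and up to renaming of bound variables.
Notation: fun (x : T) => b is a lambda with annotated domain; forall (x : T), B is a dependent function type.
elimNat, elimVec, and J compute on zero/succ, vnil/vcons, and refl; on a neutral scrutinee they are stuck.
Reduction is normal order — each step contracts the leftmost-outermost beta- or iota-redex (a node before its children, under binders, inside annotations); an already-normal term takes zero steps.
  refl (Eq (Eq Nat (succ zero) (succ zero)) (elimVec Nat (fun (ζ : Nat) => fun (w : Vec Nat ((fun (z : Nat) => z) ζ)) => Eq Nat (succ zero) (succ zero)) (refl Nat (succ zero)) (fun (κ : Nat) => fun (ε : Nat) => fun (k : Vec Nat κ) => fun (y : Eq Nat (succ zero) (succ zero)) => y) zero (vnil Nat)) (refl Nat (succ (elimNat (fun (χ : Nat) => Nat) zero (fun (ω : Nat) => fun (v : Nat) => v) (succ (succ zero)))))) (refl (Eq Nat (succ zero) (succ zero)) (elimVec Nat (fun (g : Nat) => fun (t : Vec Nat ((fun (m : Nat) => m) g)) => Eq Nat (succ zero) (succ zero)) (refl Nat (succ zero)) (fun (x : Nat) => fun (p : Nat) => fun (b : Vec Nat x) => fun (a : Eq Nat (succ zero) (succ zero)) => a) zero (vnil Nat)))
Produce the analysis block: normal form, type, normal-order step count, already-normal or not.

resulting normal form:
  refl (Eq (Eq Nat (succ zero) (succ zero)) (refl Nat (succ zero)) (refl Nat (succ zero))) (refl (Eq Nat (succ zero) (succ zero)) (refl Nat (succ zero)))
the term's type:
  Eq (Eq (Eq Nat (succ zero) (succ zero)) (refl Nat (succ zero)) (refl Nat (succ zero))) (refl (Eq Nat (succ zero) (succ zero)) (refl Nat (succ zero))) (refl (Eq Nat (succ zero) (succ zero)) (refl Nat (succ zero)))
normal-order step count: 9
term was already normal: no
first contracted redex: an elimVec iota-redex


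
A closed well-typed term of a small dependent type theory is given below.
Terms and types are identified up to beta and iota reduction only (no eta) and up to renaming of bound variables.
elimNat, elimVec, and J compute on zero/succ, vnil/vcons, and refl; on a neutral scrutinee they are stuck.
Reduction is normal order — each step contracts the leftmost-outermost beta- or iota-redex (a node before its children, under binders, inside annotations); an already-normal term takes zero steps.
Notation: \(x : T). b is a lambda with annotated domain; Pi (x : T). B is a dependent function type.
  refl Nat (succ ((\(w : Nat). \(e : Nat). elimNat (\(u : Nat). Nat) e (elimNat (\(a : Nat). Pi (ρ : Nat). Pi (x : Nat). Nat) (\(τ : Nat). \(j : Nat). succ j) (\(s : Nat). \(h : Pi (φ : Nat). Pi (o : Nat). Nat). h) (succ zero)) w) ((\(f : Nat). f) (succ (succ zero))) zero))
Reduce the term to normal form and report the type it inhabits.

normal form:
  refl Nat (succ (succ (succ zero)))
type:
  Eq Nat (succ (succ (succ zero))) (succ (succ (succ zero)))
observation: reduction starts at a beta-redex, and 14 normal-order steps reach the normal form.


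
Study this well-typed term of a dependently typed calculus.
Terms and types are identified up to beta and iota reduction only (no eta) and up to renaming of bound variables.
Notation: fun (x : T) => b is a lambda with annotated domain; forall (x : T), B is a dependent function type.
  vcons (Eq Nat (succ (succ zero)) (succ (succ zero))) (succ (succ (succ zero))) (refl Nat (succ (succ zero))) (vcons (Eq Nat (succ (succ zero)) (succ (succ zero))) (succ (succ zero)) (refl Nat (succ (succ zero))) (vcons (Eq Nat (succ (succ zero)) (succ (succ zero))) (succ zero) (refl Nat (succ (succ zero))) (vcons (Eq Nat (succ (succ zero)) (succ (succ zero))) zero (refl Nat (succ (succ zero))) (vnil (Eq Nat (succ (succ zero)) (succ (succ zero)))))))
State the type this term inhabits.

the term's type:
  Vec (Eq Nat (succ (succ zero)) (succ (succ zero))) (succ (succ (succ (succ zero))))


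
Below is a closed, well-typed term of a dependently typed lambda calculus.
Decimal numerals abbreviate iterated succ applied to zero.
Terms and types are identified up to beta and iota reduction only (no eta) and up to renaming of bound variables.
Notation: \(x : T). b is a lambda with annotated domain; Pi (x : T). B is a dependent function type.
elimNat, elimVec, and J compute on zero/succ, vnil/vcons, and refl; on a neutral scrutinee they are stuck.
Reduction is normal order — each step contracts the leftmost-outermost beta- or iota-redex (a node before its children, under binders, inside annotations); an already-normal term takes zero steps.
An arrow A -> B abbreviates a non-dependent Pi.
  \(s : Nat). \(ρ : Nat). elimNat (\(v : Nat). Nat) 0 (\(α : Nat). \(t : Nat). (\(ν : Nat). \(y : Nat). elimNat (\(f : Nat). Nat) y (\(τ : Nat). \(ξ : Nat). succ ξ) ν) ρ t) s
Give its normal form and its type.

resulting normal form:
  \(s : Nat). \(ρ : Nat). elimNat (\(v : Nat). Nat) 0 (\(α : Nat). \(t : Nat). elimNat (\(ν : Nat). Nat) t (\(y : Nat). \(f : Nat). succ f) ρ) s
the term's type:
  Nat -> Nat -> Nat
observation: reduction starts at a beta-redex, and 2 normal-order steps reach the normal form.


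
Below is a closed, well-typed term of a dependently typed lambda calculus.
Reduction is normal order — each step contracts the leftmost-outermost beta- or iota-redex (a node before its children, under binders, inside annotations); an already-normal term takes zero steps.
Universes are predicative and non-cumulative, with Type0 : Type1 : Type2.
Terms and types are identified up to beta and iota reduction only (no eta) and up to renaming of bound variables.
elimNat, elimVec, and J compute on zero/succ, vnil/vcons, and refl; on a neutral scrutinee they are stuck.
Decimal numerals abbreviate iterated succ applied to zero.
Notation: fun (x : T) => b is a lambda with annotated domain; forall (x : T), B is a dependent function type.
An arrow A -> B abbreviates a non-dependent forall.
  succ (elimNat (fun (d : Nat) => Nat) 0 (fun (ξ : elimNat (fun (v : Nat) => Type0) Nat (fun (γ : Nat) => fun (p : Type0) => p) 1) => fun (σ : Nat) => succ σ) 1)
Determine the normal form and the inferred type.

normal form:
  2
the term's type:
  Nat


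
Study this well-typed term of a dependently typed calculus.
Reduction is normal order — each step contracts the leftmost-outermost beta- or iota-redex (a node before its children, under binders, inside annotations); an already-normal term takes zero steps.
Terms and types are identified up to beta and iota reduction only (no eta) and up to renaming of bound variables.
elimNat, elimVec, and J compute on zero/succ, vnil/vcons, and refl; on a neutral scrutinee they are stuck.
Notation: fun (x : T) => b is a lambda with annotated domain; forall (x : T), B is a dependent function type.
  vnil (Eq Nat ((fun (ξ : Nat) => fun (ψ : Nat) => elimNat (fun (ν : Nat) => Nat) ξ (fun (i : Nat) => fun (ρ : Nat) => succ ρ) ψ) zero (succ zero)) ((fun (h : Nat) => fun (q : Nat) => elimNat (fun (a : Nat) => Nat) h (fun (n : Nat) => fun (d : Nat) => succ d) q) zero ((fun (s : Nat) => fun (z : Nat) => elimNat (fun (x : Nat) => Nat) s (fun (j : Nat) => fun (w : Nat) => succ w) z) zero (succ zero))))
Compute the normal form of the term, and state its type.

reduced normal form:
  vnil (Eq Nat (succ zero) (succ zero))
the term's type:
  Vec (Eq Nat (succ zero) (succ zero)) zero
observation: reduction starts at a beta-redex, and 18 normal-order steps reach the normal form.


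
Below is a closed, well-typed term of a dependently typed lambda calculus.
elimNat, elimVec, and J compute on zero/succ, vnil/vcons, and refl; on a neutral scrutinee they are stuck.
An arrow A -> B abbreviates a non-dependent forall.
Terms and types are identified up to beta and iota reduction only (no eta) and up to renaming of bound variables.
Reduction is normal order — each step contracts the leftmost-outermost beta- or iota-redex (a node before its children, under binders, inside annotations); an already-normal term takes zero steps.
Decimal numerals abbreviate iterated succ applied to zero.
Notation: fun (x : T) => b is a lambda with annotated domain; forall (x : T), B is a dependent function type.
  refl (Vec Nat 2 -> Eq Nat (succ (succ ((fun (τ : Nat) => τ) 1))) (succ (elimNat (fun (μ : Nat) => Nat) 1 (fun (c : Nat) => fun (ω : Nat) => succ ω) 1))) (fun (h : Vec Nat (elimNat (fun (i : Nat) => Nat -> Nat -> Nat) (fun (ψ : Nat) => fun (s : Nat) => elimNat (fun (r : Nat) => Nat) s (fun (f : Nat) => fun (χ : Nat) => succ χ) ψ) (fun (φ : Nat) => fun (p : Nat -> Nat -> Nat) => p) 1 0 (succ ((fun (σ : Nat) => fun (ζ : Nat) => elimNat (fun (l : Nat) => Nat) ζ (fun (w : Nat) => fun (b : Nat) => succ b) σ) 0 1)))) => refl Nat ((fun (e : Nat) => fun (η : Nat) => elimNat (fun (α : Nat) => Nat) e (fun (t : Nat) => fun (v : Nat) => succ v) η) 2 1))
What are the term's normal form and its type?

normal form:
  refl (Vec Nat 2 -> Eq Nat 3 3) (fun (τ : Vec Nat 2) => refl Nat 3)
the term's type:
  Eq (Vec Nat 2 -> Eq Nat 3 3) (fun (τ : Vec Nat 2) => refl Nat 3) (fun (μ : Vec Nat 2) => refl Nat 3)
observation: normalization takes exactly 21 steps under the normal-order strategy.


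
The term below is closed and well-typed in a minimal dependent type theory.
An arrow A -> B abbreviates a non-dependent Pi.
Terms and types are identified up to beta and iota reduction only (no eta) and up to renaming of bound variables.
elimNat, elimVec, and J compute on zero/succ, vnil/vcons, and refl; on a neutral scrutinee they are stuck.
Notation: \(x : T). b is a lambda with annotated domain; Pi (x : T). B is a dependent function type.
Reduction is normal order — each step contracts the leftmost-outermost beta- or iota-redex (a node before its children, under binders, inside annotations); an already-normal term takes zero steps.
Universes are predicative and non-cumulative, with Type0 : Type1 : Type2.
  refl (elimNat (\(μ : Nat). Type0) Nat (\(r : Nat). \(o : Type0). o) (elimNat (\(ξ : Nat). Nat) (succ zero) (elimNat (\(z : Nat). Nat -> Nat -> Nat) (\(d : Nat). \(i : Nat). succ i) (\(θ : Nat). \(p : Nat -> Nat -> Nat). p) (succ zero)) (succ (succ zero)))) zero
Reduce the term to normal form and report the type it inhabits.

reduced normal form:
  refl Nat zero
inferred type:
  Eq Nat zero zero


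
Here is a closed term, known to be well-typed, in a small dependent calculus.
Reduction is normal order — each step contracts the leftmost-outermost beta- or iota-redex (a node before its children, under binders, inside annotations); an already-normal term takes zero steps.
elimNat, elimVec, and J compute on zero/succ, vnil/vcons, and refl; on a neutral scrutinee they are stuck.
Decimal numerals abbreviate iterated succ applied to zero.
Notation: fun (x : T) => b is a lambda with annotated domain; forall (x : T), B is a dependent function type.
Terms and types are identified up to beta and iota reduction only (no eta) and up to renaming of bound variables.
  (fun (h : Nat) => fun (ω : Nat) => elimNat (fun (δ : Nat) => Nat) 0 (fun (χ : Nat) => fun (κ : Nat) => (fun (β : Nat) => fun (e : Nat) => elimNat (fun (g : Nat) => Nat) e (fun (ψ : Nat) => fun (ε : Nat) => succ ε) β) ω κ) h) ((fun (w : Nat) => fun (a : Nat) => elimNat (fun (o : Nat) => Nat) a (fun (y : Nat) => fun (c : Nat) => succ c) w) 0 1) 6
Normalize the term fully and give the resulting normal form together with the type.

resulting normal form:
  6
inferred type:
  Nat


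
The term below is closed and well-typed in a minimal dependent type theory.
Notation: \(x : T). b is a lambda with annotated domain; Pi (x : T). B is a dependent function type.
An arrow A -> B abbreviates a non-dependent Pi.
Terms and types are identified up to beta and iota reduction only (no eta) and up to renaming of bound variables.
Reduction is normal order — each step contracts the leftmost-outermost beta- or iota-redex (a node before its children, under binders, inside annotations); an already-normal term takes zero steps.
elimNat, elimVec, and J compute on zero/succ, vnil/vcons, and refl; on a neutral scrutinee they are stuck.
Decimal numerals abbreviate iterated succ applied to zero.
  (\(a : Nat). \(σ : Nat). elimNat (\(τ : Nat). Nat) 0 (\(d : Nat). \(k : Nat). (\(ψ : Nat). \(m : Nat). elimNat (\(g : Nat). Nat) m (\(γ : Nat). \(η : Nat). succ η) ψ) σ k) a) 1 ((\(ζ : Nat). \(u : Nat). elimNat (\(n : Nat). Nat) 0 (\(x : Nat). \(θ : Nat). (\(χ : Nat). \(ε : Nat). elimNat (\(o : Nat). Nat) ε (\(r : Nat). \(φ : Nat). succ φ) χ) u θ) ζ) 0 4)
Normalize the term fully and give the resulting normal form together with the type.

resulting normal form:
  0
the term's type:
  Nat
observation: the term reaches its normal form after 12 normal-order steps.


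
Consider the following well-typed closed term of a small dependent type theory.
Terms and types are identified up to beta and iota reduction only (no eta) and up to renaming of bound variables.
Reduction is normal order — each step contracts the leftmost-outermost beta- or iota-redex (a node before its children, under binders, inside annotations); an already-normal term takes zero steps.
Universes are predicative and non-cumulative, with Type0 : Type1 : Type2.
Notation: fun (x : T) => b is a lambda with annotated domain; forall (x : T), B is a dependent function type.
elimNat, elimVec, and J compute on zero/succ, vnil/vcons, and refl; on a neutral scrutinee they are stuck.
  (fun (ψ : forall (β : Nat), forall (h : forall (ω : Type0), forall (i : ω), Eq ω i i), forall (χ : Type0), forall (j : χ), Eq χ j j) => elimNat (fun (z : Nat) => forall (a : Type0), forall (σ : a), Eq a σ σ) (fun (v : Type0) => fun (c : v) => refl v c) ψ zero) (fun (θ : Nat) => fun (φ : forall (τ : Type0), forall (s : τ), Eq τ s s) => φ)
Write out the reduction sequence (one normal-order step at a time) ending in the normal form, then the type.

reduction (normal order):
  (fun (ψ : forall (β : Nat), forall (h : forall (ω : Type0), forall (i : ω), Eq ω i i), forall (χ : Type0), forall (j : χ), Eq χ j j) => elimNat (fun (z : Nat) => forall (a : Type0), forall (σ : a), Eq a σ σ) (fun (v : Type0) => fun (c : v) => refl v c) ψ zero) (fun (θ : Nat) => fun (φ : forall (τ : Type0), forall (s : τ), Eq τ s s) => φ)
  ~> elimNat (fun (ψ : Nat) => forall (β : Type0), forall (h : β), Eq β h h) (fun (ω : Type0) => fun (i : ω) => refl ω i) (fun (χ : Nat) => fun (j : forall (z : Type0), forall (a : z), Eq z a a) => j) zero
  ~> fun (ψ : Type0) => fun (β : ψ) => refl ψ β
type:
  forall (ψ : Type0), forall (β : ψ), Eq ψ β β


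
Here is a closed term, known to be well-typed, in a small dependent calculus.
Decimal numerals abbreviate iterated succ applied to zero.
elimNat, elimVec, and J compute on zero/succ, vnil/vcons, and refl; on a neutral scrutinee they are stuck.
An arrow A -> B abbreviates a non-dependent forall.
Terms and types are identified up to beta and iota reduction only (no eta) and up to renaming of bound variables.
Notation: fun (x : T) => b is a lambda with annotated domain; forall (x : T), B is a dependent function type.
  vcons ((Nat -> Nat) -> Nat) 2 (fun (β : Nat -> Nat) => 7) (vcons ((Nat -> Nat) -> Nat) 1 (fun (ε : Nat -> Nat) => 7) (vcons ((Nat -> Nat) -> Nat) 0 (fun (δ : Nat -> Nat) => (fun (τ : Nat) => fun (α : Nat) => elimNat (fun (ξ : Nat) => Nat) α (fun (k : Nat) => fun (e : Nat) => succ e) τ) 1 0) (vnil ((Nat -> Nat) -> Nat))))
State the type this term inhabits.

type:
  Vec ((Nat -> Nat) -> Nat) 3


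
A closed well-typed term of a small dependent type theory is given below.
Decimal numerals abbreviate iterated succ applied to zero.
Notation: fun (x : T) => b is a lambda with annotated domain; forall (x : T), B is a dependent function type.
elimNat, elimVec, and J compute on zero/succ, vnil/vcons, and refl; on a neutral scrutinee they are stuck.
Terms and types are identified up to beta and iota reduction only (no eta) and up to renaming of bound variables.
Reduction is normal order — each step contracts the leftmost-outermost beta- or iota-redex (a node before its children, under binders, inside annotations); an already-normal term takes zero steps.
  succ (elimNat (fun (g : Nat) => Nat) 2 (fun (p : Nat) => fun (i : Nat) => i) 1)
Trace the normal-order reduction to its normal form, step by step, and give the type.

reduction (normal order):
  succ (elimNat (fun (g : Nat) => Nat) 2 (fun (p : Nat) => fun (i : Nat) => i) 1)
  ~> succ ((fun (g : Nat) => fun (p : Nat) => p) 0 (elimNat (fun (i : Nat) => Nat) 2 (fun (l : Nat) => fun (η : Nat) => η) 0))
  ~> succ ((fun (g : Nat) => g) (elimNat (fun (p : Nat) => Nat) 2 (fun (i : Nat) => fun (l : Nat) => l) 0))
  ~> succ (elimNat (fun (g : Nat) => Nat) 2 (fun (p : Nat) => fun (i : Nat) => i) 0)
  ~> 3
type:
  Nat


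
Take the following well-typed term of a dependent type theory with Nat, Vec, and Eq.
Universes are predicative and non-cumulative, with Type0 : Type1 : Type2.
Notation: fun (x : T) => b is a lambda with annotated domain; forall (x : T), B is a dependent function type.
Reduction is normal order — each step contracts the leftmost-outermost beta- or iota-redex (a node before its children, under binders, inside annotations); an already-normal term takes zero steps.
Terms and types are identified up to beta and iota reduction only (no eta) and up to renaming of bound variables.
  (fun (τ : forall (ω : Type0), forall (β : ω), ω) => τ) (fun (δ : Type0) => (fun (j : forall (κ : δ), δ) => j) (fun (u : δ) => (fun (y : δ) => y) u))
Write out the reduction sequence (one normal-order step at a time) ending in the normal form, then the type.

normal-order reduction:
  (fun (τ : forall (ω : Type0), forall (β : ω), ω) => τ) (fun (δ : Type0) => (fun (j : forall (κ : δ), δ) => j) (fun (u : δ) => (fun (y : δ) => y) u))
  ~> fun (τ : Type0) => (fun (ω : forall (β : τ), τ) => ω) (fun (δ : τ) => (fun (j : τ) => j) δ)
  ~> fun (τ : Type0) => fun (ω : τ) => (fun (β : τ) => β) ω
  ~> fun (τ : Type0) => fun (ω : τ) => ω
inferred type:
  forall (τ : Type0), forall (ω : τ), τ


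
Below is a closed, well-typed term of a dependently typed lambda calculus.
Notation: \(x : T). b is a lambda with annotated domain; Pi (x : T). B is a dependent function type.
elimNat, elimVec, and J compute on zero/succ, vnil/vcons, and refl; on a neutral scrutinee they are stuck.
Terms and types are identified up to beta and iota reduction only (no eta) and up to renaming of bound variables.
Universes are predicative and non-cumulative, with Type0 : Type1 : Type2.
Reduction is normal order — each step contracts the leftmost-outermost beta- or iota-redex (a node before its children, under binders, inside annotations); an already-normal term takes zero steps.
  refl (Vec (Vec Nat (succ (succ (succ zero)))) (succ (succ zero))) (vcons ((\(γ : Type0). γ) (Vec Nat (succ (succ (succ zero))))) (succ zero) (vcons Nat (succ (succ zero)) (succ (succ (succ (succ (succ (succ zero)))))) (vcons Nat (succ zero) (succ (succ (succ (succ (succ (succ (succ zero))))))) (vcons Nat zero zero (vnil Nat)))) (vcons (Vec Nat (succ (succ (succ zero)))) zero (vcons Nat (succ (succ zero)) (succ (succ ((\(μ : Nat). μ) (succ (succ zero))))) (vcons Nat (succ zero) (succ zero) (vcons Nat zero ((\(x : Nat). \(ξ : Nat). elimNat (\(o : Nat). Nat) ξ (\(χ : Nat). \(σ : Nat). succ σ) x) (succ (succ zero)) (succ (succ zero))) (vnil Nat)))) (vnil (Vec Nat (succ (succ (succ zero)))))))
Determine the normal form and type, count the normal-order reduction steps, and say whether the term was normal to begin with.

normal form:
  refl (Vec (Vec Nat (succ (succ (succ zero)))) (succ (succ zero))) (vcons (Vec Nat (succ (succ (succ zero)))) (succ zero) (vcons Nat (succ (succ zero)) (succ (succ (succ (succ (succ (succ zero)))))) (vcons Nat (succ zero) (succ (succ (succ (succ (succ (succ (succ zero))))))) (vcons Nat zero zero (vnil Nat)))) (vcons (Vec Nat (succ (succ (succ zero)))) zero (vcons Nat (succ (succ zero)) (succ (succ (succ (succ zero)))) (vcons Nat (succ zero) (succ zero) (vcons Nat zero (succ (succ (succ (succ zero)))) (vnil Nat)))) (vnil (Vec Nat (succ (succ (succ zero)))))))
the term's type:
  Eq (Vec (Vec Nat (succ (succ (succ zero)))) (succ (succ zero))) (vcons (Vec Nat (succ (succ (succ zero)))) (succ zero) (vcons Nat (succ (succ zero)) (succ (succ (succ (succ (succ (succ zero)))))) (vcons Nat (succ zero) (succ (succ (succ (succ (succ (succ (succ zero))))))) (vcons Nat zero zero (vnil Nat)))) (vcons (Vec Nat (succ (succ (succ zero)))) zero (vcons Nat (succ (succ zero)) (succ (succ (succ (succ zero)))) (vcons Nat (succ zero) (succ zero) (vcons Nat zero (succ (succ (succ (succ zero)))) (vnil Nat)))) (vnil (Vec Nat (succ (succ (succ zero))))))) (vcons (Vec Nat (succ (succ (succ zero)))) (succ zero) (vcons Nat (succ (succ zero)) (succ (succ (succ (succ (succ (succ zero)))))) (vcons Nat (succ zero) (succ (succ (succ (succ (succ (succ (succ zero))))))) (vcons Nat zero zero (vnil Nat)))) (vcons (Vec Nat (succ (succ (succ zero)))) zero (vcons Nat (succ (succ zero)) (succ (succ (succ (succ zero)))) (vcons Nat (succ zero) (succ zero) (vcons Nat zero (succ (succ (succ (succ zero)))) (vnil Nat)))) (vnil (Vec Nat (succ (succ (succ zero)))))))
normal-order step count: 11
term was already normal: no
first contracted redex: a beta-redex


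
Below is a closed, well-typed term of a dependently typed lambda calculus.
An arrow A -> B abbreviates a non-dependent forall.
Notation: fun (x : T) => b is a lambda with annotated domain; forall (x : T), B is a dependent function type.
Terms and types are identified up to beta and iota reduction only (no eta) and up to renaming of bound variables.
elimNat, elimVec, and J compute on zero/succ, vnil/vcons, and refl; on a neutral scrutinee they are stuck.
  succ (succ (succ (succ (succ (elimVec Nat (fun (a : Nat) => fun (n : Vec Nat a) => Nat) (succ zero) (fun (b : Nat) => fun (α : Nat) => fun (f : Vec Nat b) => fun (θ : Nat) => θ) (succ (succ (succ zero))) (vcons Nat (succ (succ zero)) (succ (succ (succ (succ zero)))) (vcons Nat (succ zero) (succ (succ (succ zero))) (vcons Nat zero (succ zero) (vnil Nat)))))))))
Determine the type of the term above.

the term's type:
  Nat


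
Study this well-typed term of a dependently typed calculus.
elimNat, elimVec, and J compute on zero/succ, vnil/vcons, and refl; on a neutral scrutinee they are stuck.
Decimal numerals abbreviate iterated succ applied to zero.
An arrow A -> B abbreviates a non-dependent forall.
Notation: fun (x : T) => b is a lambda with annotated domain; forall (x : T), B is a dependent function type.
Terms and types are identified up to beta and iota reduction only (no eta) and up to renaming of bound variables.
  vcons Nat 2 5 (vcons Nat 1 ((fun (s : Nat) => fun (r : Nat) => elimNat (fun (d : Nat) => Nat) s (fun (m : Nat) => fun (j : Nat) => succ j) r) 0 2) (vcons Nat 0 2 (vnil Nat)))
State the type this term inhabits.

the term's type:
  Vec Nat 3


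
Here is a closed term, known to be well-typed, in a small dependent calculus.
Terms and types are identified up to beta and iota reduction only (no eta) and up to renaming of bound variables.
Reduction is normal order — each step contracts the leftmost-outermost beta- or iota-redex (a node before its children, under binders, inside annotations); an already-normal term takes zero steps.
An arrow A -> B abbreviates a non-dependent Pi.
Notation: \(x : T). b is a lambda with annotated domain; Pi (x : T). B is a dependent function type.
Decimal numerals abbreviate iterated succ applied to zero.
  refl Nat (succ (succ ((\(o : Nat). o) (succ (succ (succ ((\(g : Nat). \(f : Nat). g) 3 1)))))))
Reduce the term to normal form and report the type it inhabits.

resulting normal form:
  refl Nat 8
the term's type:
  Eq Nat 8 8
observation: 3 normal-order steps normalize the term, beginning with a beta-redex.


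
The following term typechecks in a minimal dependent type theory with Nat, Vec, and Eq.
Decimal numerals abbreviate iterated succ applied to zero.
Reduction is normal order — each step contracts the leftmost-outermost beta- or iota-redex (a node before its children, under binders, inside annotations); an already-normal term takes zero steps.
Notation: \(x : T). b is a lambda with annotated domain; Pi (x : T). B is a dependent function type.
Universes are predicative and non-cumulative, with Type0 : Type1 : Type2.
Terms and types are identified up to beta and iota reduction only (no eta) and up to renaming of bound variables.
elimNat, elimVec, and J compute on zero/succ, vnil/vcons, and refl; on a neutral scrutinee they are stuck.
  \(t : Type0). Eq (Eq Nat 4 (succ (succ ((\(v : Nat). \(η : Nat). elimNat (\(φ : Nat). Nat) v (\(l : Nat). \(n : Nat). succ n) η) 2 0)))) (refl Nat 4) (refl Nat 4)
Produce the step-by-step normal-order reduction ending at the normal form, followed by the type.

reduction (normal order):
  \(t : Type0). Eq (Eq Nat 4 (succ (succ ((\(v : Nat). \(η : Nat). elimNat (\(φ : Nat). Nat) v (\(l : Nat). \(n : Nat). succ n) η) 2 0)))) (refl Nat 4) (refl Nat 4)
  ~> \(t : Type0). Eq (Eq Nat 4 (succ (succ ((\(v : Nat). elimNat (\(η : Nat). Nat) 2 (\(φ : Nat). \(l : Nat). succ l) v) 0)))) (refl Nat 4) (refl Nat 4)
  ~> \(t : Type0). Eq (Eq Nat 4 (succ (succ (elimNat (\(v : Nat). Nat) 2 (\(η : Nat). \(φ : Nat). succ φ) 0)))) (refl Nat 4) (refl Nat 4)
  ~> \(t : Type0). Eq (Eq Nat 4 4) (refl Nat 4) (refl Nat 4)
inferred type:
  Pi (t : Type0). Type0


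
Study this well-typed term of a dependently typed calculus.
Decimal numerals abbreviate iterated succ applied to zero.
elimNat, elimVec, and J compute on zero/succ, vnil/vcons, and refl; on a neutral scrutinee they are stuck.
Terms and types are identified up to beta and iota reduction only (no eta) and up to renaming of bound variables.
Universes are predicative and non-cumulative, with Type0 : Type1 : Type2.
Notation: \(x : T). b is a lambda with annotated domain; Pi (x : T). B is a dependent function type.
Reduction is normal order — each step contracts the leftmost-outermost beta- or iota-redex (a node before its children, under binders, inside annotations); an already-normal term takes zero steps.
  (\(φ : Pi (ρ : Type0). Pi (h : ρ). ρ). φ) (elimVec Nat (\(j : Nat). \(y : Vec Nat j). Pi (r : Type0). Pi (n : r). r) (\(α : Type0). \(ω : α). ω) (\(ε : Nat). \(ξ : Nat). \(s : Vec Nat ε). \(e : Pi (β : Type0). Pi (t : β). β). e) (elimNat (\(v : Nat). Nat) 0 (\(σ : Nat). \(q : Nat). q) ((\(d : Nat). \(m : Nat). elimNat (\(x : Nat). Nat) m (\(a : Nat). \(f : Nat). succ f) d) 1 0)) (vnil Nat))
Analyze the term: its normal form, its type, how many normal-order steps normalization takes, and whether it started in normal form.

resulting normal form:
  \(φ : Type0). \(ρ : φ). ρ
inferred type:
  Pi (φ : Type0). Pi (ρ : φ). φ
normal-order step count: 2
already normal: no
first redex: a beta-redex


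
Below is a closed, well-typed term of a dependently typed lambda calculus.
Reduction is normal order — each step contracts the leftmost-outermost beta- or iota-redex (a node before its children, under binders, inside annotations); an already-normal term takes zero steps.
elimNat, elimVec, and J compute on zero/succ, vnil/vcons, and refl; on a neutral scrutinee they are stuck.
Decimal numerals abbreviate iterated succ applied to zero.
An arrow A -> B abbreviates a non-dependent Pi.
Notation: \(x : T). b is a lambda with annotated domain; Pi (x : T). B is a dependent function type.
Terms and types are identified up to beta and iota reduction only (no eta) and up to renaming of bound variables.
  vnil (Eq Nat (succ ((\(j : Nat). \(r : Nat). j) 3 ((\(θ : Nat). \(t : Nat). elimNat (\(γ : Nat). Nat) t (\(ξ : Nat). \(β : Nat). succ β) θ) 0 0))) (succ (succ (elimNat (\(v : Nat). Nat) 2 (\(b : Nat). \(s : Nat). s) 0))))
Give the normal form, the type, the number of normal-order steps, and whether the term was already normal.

normal form:
  vnil (Eq Nat 4 4)
type:
  Vec (Eq Nat 4 4) 0
reduction steps (normal order): 3
term was already normal: no
first contracted redex: a beta-redex


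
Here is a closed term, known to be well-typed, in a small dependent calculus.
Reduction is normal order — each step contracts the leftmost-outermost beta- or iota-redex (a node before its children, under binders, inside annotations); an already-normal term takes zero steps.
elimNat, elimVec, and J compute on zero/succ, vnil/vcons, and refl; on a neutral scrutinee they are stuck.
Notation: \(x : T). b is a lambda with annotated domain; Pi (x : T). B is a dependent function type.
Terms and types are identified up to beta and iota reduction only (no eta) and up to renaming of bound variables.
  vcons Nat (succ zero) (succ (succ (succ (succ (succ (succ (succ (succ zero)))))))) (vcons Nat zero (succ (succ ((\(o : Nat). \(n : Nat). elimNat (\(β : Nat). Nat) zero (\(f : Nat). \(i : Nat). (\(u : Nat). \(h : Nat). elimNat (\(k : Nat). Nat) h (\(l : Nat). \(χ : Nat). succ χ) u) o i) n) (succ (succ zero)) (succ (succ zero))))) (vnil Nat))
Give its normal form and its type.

resulting normal form:
  vcons Nat (succ zero) (succ (succ (succ (succ (succ (succ (succ (succ zero)))))))) (vcons Nat zero (succ (succ (succ (succ (succ (succ zero)))))) (vnil Nat))
inferred type:
  Vec Nat (succ (succ zero))
observation: 27 normal-order steps separate the term from its normal form.


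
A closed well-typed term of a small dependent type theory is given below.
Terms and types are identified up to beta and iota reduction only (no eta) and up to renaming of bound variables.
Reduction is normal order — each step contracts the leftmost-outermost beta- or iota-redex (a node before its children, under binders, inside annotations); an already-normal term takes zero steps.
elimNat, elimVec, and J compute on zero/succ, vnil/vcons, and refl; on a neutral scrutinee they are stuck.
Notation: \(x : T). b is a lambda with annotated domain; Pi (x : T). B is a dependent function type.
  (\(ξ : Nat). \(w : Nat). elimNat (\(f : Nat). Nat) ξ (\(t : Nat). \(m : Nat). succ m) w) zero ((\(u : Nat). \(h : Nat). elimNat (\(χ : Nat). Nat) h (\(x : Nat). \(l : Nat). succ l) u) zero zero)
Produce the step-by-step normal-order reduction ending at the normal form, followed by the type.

normal-order reduction:
  (\(ξ : Nat). \(w : Nat). elimNat (\(f : Nat). Nat) ξ (\(t : Nat). \(m : Nat). succ m) w) zero ((\(u : Nat). \(h : Nat). elimNat (\(χ : Nat). Nat) h (\(x : Nat). \(l : Nat). succ l) u) zero zero)
  ~> (\(ξ : Nat). elimNat (\(w : Nat). Nat) zero (\(f : Nat). \(t : Nat). succ t) ξ) ((\(m : Nat). \(u : Nat). elimNat (\(h : Nat). Nat) u (\(χ : Nat). \(x : Nat). succ x) m) zero zero)
  ~> elimNat (\(ξ : Nat). Nat) zero (\(w : Nat). \(f : Nat). succ f) ((\(t : Nat). \(m : Nat). elimNat (\(u : Nat). Nat) m (\(h : Nat). \(χ : Nat). succ χ) t) zero zero)
  ~> elimNat (\(ξ : Nat). Nat) zero (\(w : Nat). \(f : Nat). succ f) ((\(t : Nat). elimNat (\(m : Nat). Nat) t (\(u : Nat). \(h : Nat). succ h) zero) zero)
  ~> elimNat (\(ξ : Nat). Nat) zero (\(w : Nat). \(f : Nat). succ f) (elimNat (\(t : Nat). Nat) zero (\(m : Nat). \(u : Nat). succ u) zero)
  ~> elimNat (\(ξ : Nat). Nat) zero (\(w : Nat). \(f : Nat). succ f) zero
  ~> zero
the term's type:
  Nat
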